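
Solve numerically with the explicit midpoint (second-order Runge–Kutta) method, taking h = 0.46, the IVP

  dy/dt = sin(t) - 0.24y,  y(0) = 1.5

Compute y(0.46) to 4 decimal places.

1.4484

Midpoint: k1 = f(t_n, y_n); k2 = f(t_n + h/2, y_n + (h/2)·k1); y_{n+1} = y_n + h·k2.
t=0.000000, y=1.500000:
  k1 = f(0.000000, 1.500000) = -0.360000
  k2 = f(0.230000, 1.417200) = -0.112150
  y ← 1.500000 + 0.46·(-0.112150) = 1.448411
y(0.46) ≈ 1.4484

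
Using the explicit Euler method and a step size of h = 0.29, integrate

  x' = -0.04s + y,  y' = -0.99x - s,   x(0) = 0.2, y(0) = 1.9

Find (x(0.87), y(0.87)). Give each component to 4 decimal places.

1.7227, 1.0066

Euler on (x,y): x_{n+1} = x_n + h·x', y_{n+1} = y_n + h·y'.
0.000000: (0.200000, 1.900000); f=(1.900000, -0.198000) → (0.751000, 1.842580)
0.290000: (0.751000, 1.842580); f=(1.830980, -1.033490) → (1.281984, 1.542868)
0.580000: (1.281984, 1.542868); f=(1.519668, -1.849164) → (1.722688, 1.006610)
(x(0.87), y(0.87)) ≈ (1.7227, 1.0066)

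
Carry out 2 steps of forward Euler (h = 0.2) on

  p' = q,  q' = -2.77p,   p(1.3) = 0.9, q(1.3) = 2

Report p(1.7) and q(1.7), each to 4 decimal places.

Euler on (p,q): p_{n+1} = p_n + h·p', q_{n+1} = q_n + h·q'.
1.300000: (0.900000, 2.000000); f=(2.000000, -2.493000) → (1.300000, 1.501400)
1.500000: (1.300000, 1.501400); f=(1.501400, -3.601000) → (1.600280, 0.781200)
(p(1.7), q(1.7)) ≈ (1.6003, 0.7812)

1.6003, 0.7812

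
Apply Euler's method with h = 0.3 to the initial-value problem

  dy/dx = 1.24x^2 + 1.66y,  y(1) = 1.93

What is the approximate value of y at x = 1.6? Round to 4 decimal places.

5.5169

Euler: y_{n+1} = y_n + h·f(x_n, y_n).
x=1.000000, y=1.930000: f=4.443800 → y ← 1.930000 + 0.3·4.443800 = 3.263140
x=1.300000, y=3.263140: f=7.512412 → y ← 3.263140 + 0.3·7.512412 = 5.516864
y(1.6) ≈ 5.5169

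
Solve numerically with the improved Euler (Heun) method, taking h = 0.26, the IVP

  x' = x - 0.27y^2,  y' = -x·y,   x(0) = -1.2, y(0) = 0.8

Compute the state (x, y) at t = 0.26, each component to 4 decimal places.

Heun on (x,y): k1 = f(t_n, state_n); k2 = f(t_n + h, state_n + h·k1); state_{n+1} = state_n + (h/2)·(k1 + k2).
0.000000: (-1.200000, 0.800000)
  k1 = (-1.372800, 0.960000)
  predictor → (-1.556928, 1.049600)
  k2 = (-1.854376, 1.634152)
  → (-1.619533, 1.137240)
(x(0.26), y(0.26)) ≈ (-1.6195, 1.1372)

-1.6195, 1.1372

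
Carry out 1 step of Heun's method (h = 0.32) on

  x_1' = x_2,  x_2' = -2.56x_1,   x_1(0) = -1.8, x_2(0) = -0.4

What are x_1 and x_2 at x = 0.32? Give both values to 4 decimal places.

-1.6921, 1.1270

Heun on (x_1,x_2): k1 = f(x_n, state_n); k2 = f(x_n + h, state_n + h·k1); state_{n+1} = state_n + (h/2)·(k1 + k2).
0.000000: (-1.800000, -0.400000)
  k1 = (-0.400000, 4.608000)
  predictor → (-1.928000, 1.074560)
  k2 = (1.074560, 4.935680)
  → (-1.692070, 1.126989)
(x_1(0.32), x_2(0.32)) ≈ (-1.6921, 1.1270)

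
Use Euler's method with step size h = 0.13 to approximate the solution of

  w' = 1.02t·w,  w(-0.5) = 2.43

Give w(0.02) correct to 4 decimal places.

Euler: w_{n+1} = w_n + h·f(t_n, w_n).
t=-0.500000, w=2.430000: f=-1.239300 → w ← 2.430000 + 0.13·(-1.239300) = 2.268891
t=-0.370000, w=2.268891: f=-0.856279 → w ← 2.268891 + 0.13·(-0.856279) = 2.157575
t=-0.240000, w=2.157575: f=-0.528174 → w ← 2.157575 + 0.13·(-0.528174) = 2.088912
t=-0.110000, w=2.088912: f=-0.234376 → w ← 2.088912 + 0.13·(-0.234376) = 2.058443
w(0.02) ≈ 2.0584

2.0584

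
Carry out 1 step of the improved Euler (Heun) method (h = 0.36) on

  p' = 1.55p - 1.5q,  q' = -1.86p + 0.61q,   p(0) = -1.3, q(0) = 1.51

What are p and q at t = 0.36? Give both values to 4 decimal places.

Heun on (p,q): k1 = f(t_n, state_n); k2 = f(t_n + h, state_n + h·k1); state_{n+1} = state_n + (h/2)·(k1 + k2).
0.000000: (-1.300000, 1.510000)
  k1 = (-4.280000, 3.339100)
  predictor → (-2.840800, 2.712076)
  k2 = (-8.471354, 6.938254)
  → (-3.595244, 3.359924)
(p(0.36), q(0.36)) ≈ (-3.5952, 3.3599)

-3.5952, 3.3599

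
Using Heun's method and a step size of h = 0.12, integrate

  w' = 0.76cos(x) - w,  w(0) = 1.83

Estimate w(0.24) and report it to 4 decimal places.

1.6003

Heun: k1 = f(x_n, w_n); k2 = f(x_n + h, w_n + h·k1); w_{n+1} = w_n + (h/2)·(k1 + k2).
x=0.000000, w=1.830000:
  k1 = f(0.000000, 1.830000) = -1.070000
  k2 = f(0.120000, 1.701600) = -0.947065
  w ← 1.830000 + (0.12/2)·(-1.070000 + (-0.947065)) = 1.708976
x=0.120000, w=1.708976:
  k1 = f(0.120000, 1.708976) = -0.954442
  k2 = f(0.240000, 1.594443) = -0.856226
  w ← 1.708976 + (0.12/2)·(-0.954442 + (-0.856226)) = 1.600336
w(0.24) ≈ 1.6003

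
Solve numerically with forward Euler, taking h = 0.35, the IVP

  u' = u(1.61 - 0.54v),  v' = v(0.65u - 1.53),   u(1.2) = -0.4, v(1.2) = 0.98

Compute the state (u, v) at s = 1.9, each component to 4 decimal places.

-0.8238, 0.1241

Euler on (u,v): u_{n+1} = u_n + h·u', v_{n+1} = v_n + h·v'.
1.200000: (-0.400000, 0.980000); f=(-0.432320, -1.754200) → (-0.551312, 0.366030)
1.550000: (-0.551312, 0.366030); f=(-0.778642, -0.691194) → (-0.823837, 0.124112)
(u(1.9), v(1.9)) ≈ (-0.8238, 0.1241)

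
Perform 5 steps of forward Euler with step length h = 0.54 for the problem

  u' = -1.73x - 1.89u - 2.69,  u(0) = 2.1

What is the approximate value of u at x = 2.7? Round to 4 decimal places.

Euler: u_{n+1} = u_n + h·f(x_n, u_n).
x=0.000000, u=2.100000: f=-6.659000 → u ← 2.100000 + 0.54·(-6.659000) = -1.495860
x=0.540000, u=-1.495860: f=-0.797025 → u ← -1.495860 + 0.54·(-0.797025) = -1.926253
x=1.080000, u=-1.926253: f=-0.917781 → u ← -1.926253 + 0.54·(-0.917781) = -2.421855
x=1.620000, u=-2.421855: f=-0.915294 → u ← -2.421855 + 0.54·(-0.915294) = -2.916114
x=2.160000, u=-2.916114: f=-0.915345 → u ← -2.916114 + 0.54·(-0.915345) = -3.410400
u(2.7) ≈ -3.4104

-3.4104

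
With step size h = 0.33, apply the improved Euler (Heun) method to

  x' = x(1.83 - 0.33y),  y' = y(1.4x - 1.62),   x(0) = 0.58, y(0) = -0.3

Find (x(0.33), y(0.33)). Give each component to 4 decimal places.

Heun on (x,y): k1 = f(t_n, state_n); k2 = f(t_n + h, state_n + h·k1); state_{n+1} = state_n + (h/2)·(k1 + k2).
0.000000: (0.580000, -0.300000)
  k1 = (1.118820, 0.242400)
  predictor → (0.949211, -0.220008)
  k2 = (1.805971, 0.064045)
  → (1.062590, -0.249436)
(x(0.33), y(0.33)) ≈ (1.0626, -0.2494)

1.0626, -0.2494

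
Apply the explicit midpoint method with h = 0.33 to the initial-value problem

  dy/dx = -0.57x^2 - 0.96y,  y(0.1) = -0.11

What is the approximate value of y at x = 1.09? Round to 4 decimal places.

Midpoint: k1 = f(x_n, y_n); k2 = f(x_n + h/2, y_n + (h/2)·k1); y_{n+1} = y_n + h·k2.
x=0.100000, y=-0.110000:
  k1 = f(0.100000, -0.110000) = 0.099900
  k2 = f(0.265000, -0.093517) = 0.049748
  y ← -0.110000 + 0.33·0.049748 = -0.093583
x=0.430000, y=-0.093583:
  k1 = f(0.430000, -0.093583) = -0.015553
  k2 = f(0.595000, -0.096150) = -0.109491
  y ← -0.093583 + 0.33·(-0.109491) = -0.129715
x=0.760000, y=-0.129715:
  k1 = f(0.760000, -0.129715) = -0.204705
  k2 = f(0.925000, -0.163492) = -0.330754
  y ← -0.129715 + 0.33·(-0.330754) = -0.238864
y(1.09) ≈ -0.2389

-0.2389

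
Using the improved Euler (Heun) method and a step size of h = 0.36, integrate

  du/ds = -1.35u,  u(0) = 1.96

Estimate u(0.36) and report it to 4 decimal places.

Heun: k1 = f(s_n, u_n); k2 = f(s_n + h, u_n + h·k1); u_{n+1} = u_n + (h/2)·(k1 + k2).
s=0.000000, u=1.960000:
  k1 = f(0.000000, 1.960000) = -2.646000
  k2 = f(0.360000, 1.007440) = -1.360044
  u ← 1.960000 + (0.36/2)·(-2.646000 + (-1.360044)) = 1.238912
u(0.36) ≈ 1.2389

1.2389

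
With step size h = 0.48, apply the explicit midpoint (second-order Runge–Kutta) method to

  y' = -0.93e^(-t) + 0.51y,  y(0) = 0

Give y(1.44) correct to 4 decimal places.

-1.1349

Midpoint: k1 = f(t_n, y_n); k2 = f(t_n + h/2, y_n + (h/2)·k1); y_{n+1} = y_n + h·k2.
t=0.000000, y=0.000000:
  k1 = f(0.000000, 0.000000) = -0.930000
  k2 = f(0.240000, -0.223200) = -0.845396
  y ← 0.000000 + 0.48·(-0.845396) = -0.405790
t=0.480000, y=-0.405790:
  k1 = f(0.480000, -0.405790) = -0.782421
  k2 = f(0.720000, -0.593571) = -0.755401
  y ← -0.405790 + 0.48·(-0.755401) = -0.768382
t=0.960000, y=-0.768382:
  k1 = f(0.960000, -0.768382) = -0.747965
  k2 = f(1.200000, -0.947894) = -0.763537
  y ← -0.768382 + 0.48·(-0.763537) = -1.134880
y(1.44) ≈ -1.1349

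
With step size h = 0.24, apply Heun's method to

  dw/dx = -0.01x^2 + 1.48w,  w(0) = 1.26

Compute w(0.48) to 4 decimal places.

2.5341

Heun: k1 = f(x_n, w_n); k2 = f(x_n + h, w_n + h·k1); w_{n+1} = w_n + (h/2)·(k1 + k2).
x=0.000000, w=1.260000:
  k1 = f(0.000000, 1.260000) = 1.864800
  k2 = f(0.240000, 1.707552) = 2.526601
  w ← 1.260000 + (0.24/2)·(1.864800 + 2.526601) = 1.786968
x=0.240000, w=1.786968:
  k1 = f(0.240000, 1.786968) = 2.644137
  k2 = f(0.480000, 2.421561) = 3.581606
  w ← 1.786968 + (0.24/2)·(2.644137 + 3.581606) = 2.534057
w(0.48) ≈ 2.5341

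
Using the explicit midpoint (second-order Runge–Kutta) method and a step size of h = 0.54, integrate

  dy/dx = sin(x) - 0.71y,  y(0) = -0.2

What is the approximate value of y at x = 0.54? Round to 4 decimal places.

Midpoint: k1 = f(x_n, y_n); k2 = f(x_n + h/2, y_n + (h/2)·k1); y_{n+1} = y_n + h·k2.
x=0.000000, y=-0.200000:
  k1 = f(0.000000, -0.200000) = 0.142000
  k2 = f(0.270000, -0.161660) = 0.381510
  y ← -0.200000 + 0.54·0.381510 = 0.006015
y(0.54) ≈ 0.0060

0.0060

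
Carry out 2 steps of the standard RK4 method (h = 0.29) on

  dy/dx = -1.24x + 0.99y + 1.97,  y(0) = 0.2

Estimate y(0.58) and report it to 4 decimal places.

1.6437

RK4: k1 = f(x_n, y_n); k2 = f(x_n + h/2, y_n + (h/2)·k1); k3 = f(x_n + h/2, y_n + (h/2)·k2); k4 = f(x_n + h, y_n + h·k3); y_{n+1} = y_n + (h/6)·(k1 + 2k2 + 2k3 + k4).
x=0.000000, y=0.200000:
  k1 = f(0.000000, 0.200000) = 2.168000
  k2 = f(0.145000, 0.514360) = 2.299416
  k3 = f(0.145000, 0.533415) = 2.318281
  k4 = f(0.290000, 0.872302) = 2.473979
  y ← 0.200000 + (0.29/6)·(k1 + 2k2 + 2k3 + k4) = 0.870740
x=0.290000, y=0.870740:
  k1 = f(0.290000, 0.870740) = 2.472432
  k2 = f(0.435000, 1.229242) = 2.647550
  k3 = f(0.435000, 1.254634) = 2.672688
  k4 = f(0.580000, 1.645819) = 2.880161
  y ← 0.870740 + (0.29/6)·(k1 + 2k2 + 2k3 + k4) = 1.643738
y(0.58) ≈ 1.6437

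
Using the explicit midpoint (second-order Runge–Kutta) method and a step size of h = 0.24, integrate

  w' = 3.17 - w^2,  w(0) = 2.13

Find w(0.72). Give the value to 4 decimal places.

1.8288

Midpoint: k1 = f(x_n, w_n); k2 = f(x_n + h/2, w_n + (h/2)·k1); w_{n+1} = w_n + h·k2.
x=0.000000, w=2.130000:
  k1 = f(0.000000, 2.130000) = -1.366900
  k2 = f(0.120000, 1.965972) = -0.695046
  w ← 2.130000 + 0.24·(-0.695046) = 1.963189
x=0.240000, w=1.963189:
  k1 = f(0.240000, 1.963189) = -0.684111
  k2 = f(0.360000, 1.881096) = -0.368521
  w ← 1.963189 + 0.24·(-0.368521) = 1.874744
x=0.480000, w=1.874744:
  k1 = f(0.480000, 1.874744) = -0.344665
  k2 = f(0.600000, 1.833384) = -0.191298
  w ← 1.874744 + 0.24·(-0.191298) = 1.828833
w(0.72) ≈ 1.8288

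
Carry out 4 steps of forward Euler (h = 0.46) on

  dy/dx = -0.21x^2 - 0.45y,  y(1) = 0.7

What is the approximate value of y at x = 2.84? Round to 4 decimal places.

-0.7304

Euler: y_{n+1} = y_n + h·f(x_n, y_n).
x=1.000000, y=0.700000: f=-0.525000 → y ← 0.700000 + 0.46·(-0.525000) = 0.458500
x=1.460000, y=0.458500: f=-0.653961 → y ← 0.458500 + 0.46·(-0.653961) = 0.157678
x=1.920000, y=0.157678: f=-0.845099 → y ← 0.157678 + 0.46·(-0.845099) = -0.231068
x=2.380000, y=-0.231068: f=-1.085544 → y ← -0.231068 + 0.46·(-1.085544) = -0.730418
y(2.84) ≈ -0.7304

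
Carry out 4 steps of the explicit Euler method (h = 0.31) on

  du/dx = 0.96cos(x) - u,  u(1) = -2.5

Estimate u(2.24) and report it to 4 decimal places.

Euler: u_{n+1} = u_n + h·f(x_n, u_n).
x=1.000000, u=-2.500000: f=3.018690 → u ← -2.500000 + 0.31·3.018690 = -1.564206
x=1.310000, u=-1.564206: f=1.811742 → u ← -1.564206 + 0.31·1.811742 = -1.002566
x=1.620000, u=-1.002566: f=0.955350 → u ← -1.002566 + 0.31·0.955350 = -0.706408
x=1.930000, u=-0.706408: f=0.368940 → u ← -0.706408 + 0.31·0.368940 = -0.592036
u(2.24) ≈ -0.5920

-0.5920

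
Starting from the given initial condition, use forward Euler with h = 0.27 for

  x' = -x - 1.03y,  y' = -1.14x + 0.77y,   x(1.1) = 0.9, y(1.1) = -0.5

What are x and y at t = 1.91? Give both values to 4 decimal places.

Euler on (x,y): x_{n+1} = x_n + h·x', y_{n+1} = y_n + h·y'.
1.100000: (0.900000, -0.500000); f=(-0.385000, -1.411000) → (0.796050, -0.880970)
1.370000: (0.796050, -0.880970); f=(0.111349, -1.585844) → (0.826114, -1.309148)
1.640000: (0.826114, -1.309148); f=(0.522308, -1.949814) → (0.967137, -1.835598)
(x(1.91), y(1.91)) ≈ (0.9671, -1.8356)

0.9671, -1.8356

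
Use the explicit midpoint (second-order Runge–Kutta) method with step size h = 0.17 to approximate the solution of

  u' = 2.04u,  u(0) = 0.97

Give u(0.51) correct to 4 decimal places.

Midpoint: k1 = f(x_n, u_n); k2 = f(x_n + h/2, u_n + (h/2)·k1); u_{n+1} = u_n + h·k2.
x=0.000000, u=0.970000:
  k1 = f(0.000000, 0.970000) = 1.978800
  k2 = f(0.085000, 1.138198) = 2.321924
  u ← 0.970000 + 0.17·2.321924 = 1.364727
x=0.170000, u=1.364727:
  k1 = f(0.170000, 1.364727) = 2.784043
  k2 = f(0.255000, 1.601371) = 3.266796
  u ← 1.364727 + 0.17·3.266796 = 1.920082
x=0.340000, u=1.920082:
  k1 = f(0.340000, 1.920082) = 3.916968
  k2 = f(0.425000, 2.253025) = 4.596170
  u ← 1.920082 + 0.17·4.596170 = 2.701431
u(0.51) ≈ 2.7014

2.7014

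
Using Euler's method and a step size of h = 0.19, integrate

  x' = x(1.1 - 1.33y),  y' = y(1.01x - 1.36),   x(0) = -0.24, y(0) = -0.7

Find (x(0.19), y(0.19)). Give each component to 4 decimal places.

Euler on (x,y): x_{n+1} = x_n + h·x', y_{n+1} = y_n + h·y'.
0.000000: (-0.240000, -0.700000); f=(-0.487440, 1.121680) → (-0.332614, -0.486881)
(x(0.19), y(0.19)) ≈ (-0.3326, -0.4869)

-0.3326, -0.4869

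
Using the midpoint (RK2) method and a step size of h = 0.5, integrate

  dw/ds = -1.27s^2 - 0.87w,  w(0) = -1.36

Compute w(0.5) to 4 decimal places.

Midpoint: k1 = f(s_n, w_n); k2 = f(s_n + h/2, w_n + (h/2)·k1); w_{n+1} = w_n + h·k2.
s=0.000000, w=-1.360000:
  k1 = f(0.000000, -1.360000) = 1.183200
  k2 = f(0.250000, -1.064200) = 0.846479
  w ← -1.360000 + 0.5·0.846479 = -0.936761
w(0.5) ≈ -0.9368

-0.9368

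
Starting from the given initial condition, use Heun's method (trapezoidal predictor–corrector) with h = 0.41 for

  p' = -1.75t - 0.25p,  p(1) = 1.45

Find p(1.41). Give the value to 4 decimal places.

Heun: k1 = f(t_n, p_n); k2 = f(t_n + h, p_n + h·k1); p_{n+1} = p_n + (h/2)·(k1 + k2).
t=1.000000, p=1.450000:
  k1 = f(1.000000, 1.450000) = -2.112500
  k2 = f(1.410000, 0.583875) = -2.613469
  p ← 1.450000 + (0.41/2)·(-2.112500 + (-2.613469)) = 0.481176
p(1.41) ≈ 0.4812

0.4812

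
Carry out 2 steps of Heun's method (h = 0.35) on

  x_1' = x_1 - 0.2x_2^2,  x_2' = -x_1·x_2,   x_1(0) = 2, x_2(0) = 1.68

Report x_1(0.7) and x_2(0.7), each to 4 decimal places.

Heun on (x_1,x_2): k1 = f(t_n, state_n); k2 = f(t_n + h, state_n + h·k1); state_{n+1} = state_n + (h/2)·(k1 + k2).
0.000000: (2.000000, 1.680000)
  k1 = (1.435520, -3.360000)
  predictor → (2.502432, 0.504000)
  k2 = (2.451629, -1.261226)
  → (2.680251, 0.871285)
0.350000: (2.680251, 0.871285)
  k1 = (2.528423, -2.335264)
  predictor → (3.565199, 0.053943)
  k2 = (3.564617, -0.192318)
  → (3.746533, 0.428959)
(x_1(0.7), x_2(0.7)) ≈ (3.7465, 0.4290)

3.7465, 0.4290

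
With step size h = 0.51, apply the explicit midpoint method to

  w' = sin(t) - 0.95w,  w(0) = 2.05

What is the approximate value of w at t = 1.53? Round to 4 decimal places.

Midpoint: k1 = f(t_n, w_n); k2 = f(t_n + h/2, w_n + (h/2)·k1); w_{n+1} = w_n + h·k2.
t=0.000000, w=2.050000:
  k1 = f(0.000000, 2.050000) = -1.947500
  k2 = f(0.255000, 1.553387) = -1.223473
  w ← 2.050000 + 0.51·(-1.223473) = 1.426029
t=0.510000, w=1.426029:
  k1 = f(0.510000, 1.426029) = -0.866550
  k2 = f(0.765000, 1.205059) = -0.452269
  w ← 1.426029 + 0.51·(-0.452269) = 1.195372
t=1.020000, w=1.195372:
  k1 = f(1.020000, 1.195372) = -0.283495
  k2 = f(1.275000, 1.123081) = -0.110356
  w ← 1.195372 + 0.51·(-0.110356) = 1.139090
w(1.53) ≈ 1.1391

1.1391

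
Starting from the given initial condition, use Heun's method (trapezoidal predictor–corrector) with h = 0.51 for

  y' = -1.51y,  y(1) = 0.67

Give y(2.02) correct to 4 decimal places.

0.1857

Heun: k1 = f(t_n, y_n); k2 = f(t_n + h, y_n + h·k1); y_{n+1} = y_n + (h/2)·(k1 + k2).
t=1.000000, y=0.670000:
  k1 = f(1.000000, 0.670000) = -1.011700
  k2 = f(1.510000, 0.154033) = -0.232590
  y ← 0.670000 + (0.51/2)·(-1.011700 + (-0.232590)) = 0.352706
t=1.510000, y=0.352706:
  k1 = f(1.510000, 0.352706) = -0.532586
  k2 = f(2.020000, 0.081087) = -0.122442
  y ← 0.352706 + (0.51/2)·(-0.532586 + (-0.122442)) = 0.185674
y(2.02) ≈ 0.1857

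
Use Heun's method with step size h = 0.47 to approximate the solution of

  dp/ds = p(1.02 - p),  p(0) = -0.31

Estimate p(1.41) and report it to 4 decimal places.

Heun: k1 = f(s_n, p_n); k2 = f(s_n + h, p_n + h·k1); p_{n+1} = p_n + (h/2)·(k1 + k2).
s=0.000000, p=-0.310000:
  k1 = f(0.000000, -0.310000) = -0.412300
  k2 = f(0.470000, -0.503781) = -0.767652
  p ← -0.310000 + (0.47/2)·(-0.412300 + (-0.767652)) = -0.587289
s=0.470000, p=-0.587289:
  k1 = f(0.470000, -0.587289) = -0.943942
  k2 = f(0.940000, -1.030942) = -2.114401
  p ← -0.587289 + (0.47/2)·(-0.943942 + (-2.114401)) = -1.305999
s=0.940000, p=-1.305999:
  k1 = f(0.940000, -1.305999) = -3.037754
  k2 = f(1.410000, -2.733744) = -10.261774
  p ← -1.305999 + (0.47/2)·(-3.037754 + (-10.261774)) = -4.431389
p(1.41) ≈ -4.4314

-4.4314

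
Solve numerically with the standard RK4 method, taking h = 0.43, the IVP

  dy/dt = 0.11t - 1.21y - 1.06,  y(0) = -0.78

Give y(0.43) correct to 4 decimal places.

-0.8103

RK4: k1 = f(t_n, y_n); k2 = f(t_n + h/2, y_n + (h/2)·k1); k3 = f(t_n + h/2, y_n + (h/2)·k2); k4 = f(t_n + h, y_n + h·k3); y_{n+1} = y_n + (h/6)·(k1 + 2k2 + 2k3 + k4).
t=0.000000, y=-0.780000:
  k1 = f(0.000000, -0.780000) = -0.116200
  k2 = f(0.215000, -0.804983) = -0.062321
  k3 = f(0.215000, -0.793399) = -0.076337
  k4 = f(0.430000, -0.812825) = -0.029182
  y ← -0.780000 + (0.43/6)·(k1 + 2k2 + 2k3 + k4) = -0.810293
y(0.43) ≈ -0.8103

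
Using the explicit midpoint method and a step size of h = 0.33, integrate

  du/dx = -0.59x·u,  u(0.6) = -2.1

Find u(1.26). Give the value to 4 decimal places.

-1.4554

Midpoint: k1 = f(x_n, u_n); k2 = f(x_n + h/2, u_n + (h/2)·k1); u_{n+1} = u_n + h·k2.
x=0.600000, u=-2.100000:
  k1 = f(0.600000, -2.100000) = 0.743400
  k2 = f(0.765000, -1.977339) = 0.892472
  u ← -2.100000 + 0.33·0.892472 = -1.805484
x=0.930000, u=-1.805484:
  k1 = f(0.930000, -1.805484) = 0.990669
  k2 = f(1.095000, -1.642024) = 1.060829
  u ← -1.805484 + 0.33·1.060829 = -1.455411
u(1.26) ≈ -1.4554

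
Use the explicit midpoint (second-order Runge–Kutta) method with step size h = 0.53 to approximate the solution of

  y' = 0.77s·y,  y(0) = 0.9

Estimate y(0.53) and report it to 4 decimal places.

0.9973

Midpoint: k1 = f(s_n, y_n); k2 = f(s_n + h/2, y_n + (h/2)·k1); y_{n+1} = y_n + h·k2.
s=0.000000, y=0.900000:
  k1 = f(0.000000, 0.900000) = 0.000000
  k2 = f(0.265000, 0.900000) = 0.183645
  y ← 0.900000 + 0.53·0.183645 = 0.997332
y(0.53) ≈ 0.9973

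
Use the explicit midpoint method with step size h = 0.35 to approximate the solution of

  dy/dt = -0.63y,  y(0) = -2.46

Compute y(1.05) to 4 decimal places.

-1.2776

Midpoint: k1 = f(t_n, y_n); k2 = f(t_n + h/2, y_n + (h/2)·k1); y_{n+1} = y_n + h·k2.
t=0.000000, y=-2.460000:
  k1 = f(0.000000, -2.460000) = 1.549800
  k2 = f(0.175000, -2.188785) = 1.378935
  y ← -2.460000 + 0.35·1.378935 = -1.977373
t=0.350000, y=-1.977373:
  k1 = f(0.350000, -1.977373) = 1.245745
  k2 = f(0.525000, -1.759368) = 1.108402
  y ← -1.977373 + 0.35·1.108402 = -1.589432
t=0.700000, y=-1.589432:
  k1 = f(0.700000, -1.589432) = 1.001342
  k2 = f(0.875000, -1.414197) = 0.890944
  y ← -1.589432 + 0.35·0.890944 = -1.277602
y(1.05) ≈ -1.2776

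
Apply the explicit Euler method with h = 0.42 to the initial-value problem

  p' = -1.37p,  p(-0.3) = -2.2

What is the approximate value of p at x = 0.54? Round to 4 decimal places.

-0.3966

Euler: p_{n+1} = p_n + h·f(x_n, p_n).
x=-0.300000, p=-2.200000: f=3.014000 → p ← -2.200000 + 0.42·3.014000 = -0.934120
x=0.120000, p=-0.934120: f=1.279744 → p ← -0.934120 + 0.42·1.279744 = -0.396627
p(0.54) ≈ -0.3966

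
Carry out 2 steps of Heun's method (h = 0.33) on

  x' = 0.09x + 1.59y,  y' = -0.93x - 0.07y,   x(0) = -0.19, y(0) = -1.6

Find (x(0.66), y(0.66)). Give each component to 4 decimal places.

Heun on (x,y): k1 = f(t_n, state_n); k2 = f(t_n + h, state_n + h·k1); state_{n+1} = state_n + (h/2)·(k1 + k2).
0.000000: (-0.190000, -1.600000)
  k1 = (-2.561100, 0.288700)
  predictor → (-1.035163, -1.504729)
  k2 = (-2.485684, 1.068033)
  → (-1.022719, -1.376139)
0.330000: (-1.022719, -1.376139)
  k1 = (-2.280106, 1.047459)
  predictor → (-1.775154, -1.030478)
  k2 = (-1.798223, 1.723027)
  → (-1.695644, -0.919009)
(x(0.66), y(0.66)) ≈ (-1.6956, -0.9190)

-1.6956, -0.9190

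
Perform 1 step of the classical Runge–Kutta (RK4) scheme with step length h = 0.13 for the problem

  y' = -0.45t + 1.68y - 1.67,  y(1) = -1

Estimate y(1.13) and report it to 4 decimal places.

-1.5562

RK4: k1 = f(t_n, y_n); k2 = f(t_n + h/2, y_n + (h/2)·k1); k3 = f(t_n + h/2, y_n + (h/2)·k2); k4 = f(t_n + h, y_n + h·k3); y_{n+1} = y_n + (h/6)·(k1 + 2k2 + 2k3 + k4).
t=1.000000, y=-1.000000:
  k1 = f(1.000000, -1.000000) = -3.800000
  k2 = f(1.065000, -1.247000) = -4.244210
  k3 = f(1.065000, -1.275874) = -4.292718
  k4 = f(1.130000, -1.558053) = -4.796030
  y ← -1.000000 + (0.13/6)·(k1 + 2k2 + 2k3 + k4) = -1.556181
y(1.13) ≈ -1.5562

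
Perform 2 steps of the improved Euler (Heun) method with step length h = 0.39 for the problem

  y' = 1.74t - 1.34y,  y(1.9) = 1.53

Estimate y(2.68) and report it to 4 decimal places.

2.5230

Heun: k1 = f(t_n, y_n); k2 = f(t_n + h, y_n + h·k1); y_{n+1} = y_n + (h/2)·(k1 + k2).
t=1.900000, y=1.530000:
  k1 = f(1.900000, 1.530000) = 1.255800
  k2 = f(2.290000, 2.019762) = 1.278119
  y ← 1.530000 + (0.39/2)·(1.255800 + 1.278119) = 2.024114
t=2.290000, y=2.024114:
  k1 = f(2.290000, 2.024114) = 1.272287
  k2 = f(2.680000, 2.520306) = 1.285990
  y ← 2.024114 + (0.39/2)·(1.272287 + 1.285990) = 2.522978
y(2.68) ≈ 2.5230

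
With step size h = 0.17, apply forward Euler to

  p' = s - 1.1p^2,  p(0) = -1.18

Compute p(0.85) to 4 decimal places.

Euler: p_{n+1} = p_n + h·f(s_n, p_n).
s=0.000000, p=-1.180000: f=-1.531640 → p ← -1.180000 + 0.17·(-1.531640) = -1.440379
s=0.170000, p=-1.440379: f=-2.112160 → p ← -1.440379 + 0.17·(-2.112160) = -1.799446
s=0.340000, p=-1.799446: f=-3.221807 → p ← -1.799446 + 0.17·(-3.221807) = -2.347153
s=0.510000, p=-2.347153: f=-5.550041 → p ← -2.347153 + 0.17·(-5.550041) = -3.290660
s=0.680000, p=-3.290660: f=-11.231288 → p ← -3.290660 + 0.17·(-11.231288) = -5.199979
p(0.85) ≈ -5.2000

-5.2000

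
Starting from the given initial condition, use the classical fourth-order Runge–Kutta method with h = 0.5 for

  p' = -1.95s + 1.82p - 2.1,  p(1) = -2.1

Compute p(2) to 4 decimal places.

-26.2941

RK4: k1 = f(s_n, p_n); k2 = f(s_n + h/2, p_n + (h/2)·k1); k3 = f(s_n + h/2, p_n + (h/2)·k2); k4 = f(s_n + h, p_n + h·k3); p_{n+1} = p_n + (h/6)·(k1 + 2k2 + 2k3 + k4).
s=1.000000, p=-2.100000:
  k1 = f(1.000000, -2.100000) = -7.872000
  k2 = f(1.250000, -4.068000) = -11.941260
  k3 = f(1.250000, -5.085315) = -13.792773
  k4 = f(1.500000, -8.996387) = -21.398424
  p ← -2.100000 + (0.5/6)·(k1 + 2k2 + 2k3 + k4) = -8.828208
s=1.500000, p=-8.828208:
  k1 = f(1.500000, -8.828208) = -21.092338
  k2 = f(1.750000, -14.101292) = -31.176851
  k3 = f(1.750000, -16.622420) = -35.765305
  k4 = f(2.000000, -26.710860) = -54.613765
  p ← -8.828208 + (0.5/6)·(k1 + 2k2 + 2k3 + k4) = -26.294076
p(2) ≈ -26.2941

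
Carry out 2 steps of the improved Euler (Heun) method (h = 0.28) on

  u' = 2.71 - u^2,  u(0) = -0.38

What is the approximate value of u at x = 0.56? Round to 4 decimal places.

Heun: k1 = f(x_n, u_n); k2 = f(x_n + h, u_n + h·k1); u_{n+1} = u_n + (h/2)·(k1 + k2).
x=0.000000, u=-0.380000:
  k1 = f(0.000000, -0.380000) = 2.565600
  k2 = f(0.280000, 0.338368) = 2.595507
  u ← -0.380000 + (0.28/2)·(2.565600 + 2.595507) = 0.342555
x=0.280000, u=0.342555:
  k1 = f(0.280000, 0.342555) = 2.592656
  k2 = f(0.560000, 1.068499) = 1.568311
  u ← 0.342555 + (0.28/2)·(2.592656 + 1.568311) = 0.925090
u(0.56) ≈ 0.9251

0.9251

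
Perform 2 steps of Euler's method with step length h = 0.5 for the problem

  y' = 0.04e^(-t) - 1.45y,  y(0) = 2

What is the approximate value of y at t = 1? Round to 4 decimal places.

0.1689

Euler: y_{n+1} = y_n + h·f(t_n, y_n).
t=0.000000, y=2.000000: f=-2.860000 → y ← 2.000000 + 0.5·(-2.860000) = 0.570000
t=0.500000, y=0.570000: f=-0.802239 → y ← 0.570000 + 0.5·(-0.802239) = 0.168881
y(1) ≈ 0.1689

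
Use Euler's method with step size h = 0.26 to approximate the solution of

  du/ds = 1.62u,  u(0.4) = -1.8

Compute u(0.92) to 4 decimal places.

-3.6357

Euler: u_{n+1} = u_n + h·f(s_n, u_n).
s=0.400000, u=-1.800000: f=-2.916000 → u ← -1.800000 + 0.26·(-2.916000) = -2.558160
s=0.660000, u=-2.558160: f=-4.144219 → u ← -2.558160 + 0.26·(-4.144219) = -3.635657
u(0.92) ≈ -3.6357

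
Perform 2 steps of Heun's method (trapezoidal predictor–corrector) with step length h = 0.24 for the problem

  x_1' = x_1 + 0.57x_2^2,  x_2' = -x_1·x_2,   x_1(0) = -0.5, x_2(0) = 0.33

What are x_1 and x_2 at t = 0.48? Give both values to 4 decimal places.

Heun on (x_1,x_2): k1 = f(t_n, state_n); k2 = f(t_n + h, state_n + h·k1); state_{n+1} = state_n + (h/2)·(k1 + k2).
0.000000: (-0.500000, 0.330000)
  k1 = (-0.437927, 0.165000)
  predictor → (-0.605102, 0.369600)
  k2 = (-0.527238, 0.223646)
  → (-0.615820, 0.376638)
0.240000: (-0.615820, 0.376638)
  k1 = (-0.534962, 0.231941)
  predictor → (-0.744211, 0.432303)
  k2 = (-0.637686, 0.321725)
  → (-0.756538, 0.443077)
(x_1(0.48), x_2(0.48)) ≈ (-0.7565, 0.4431)

-0.7565, 0.4431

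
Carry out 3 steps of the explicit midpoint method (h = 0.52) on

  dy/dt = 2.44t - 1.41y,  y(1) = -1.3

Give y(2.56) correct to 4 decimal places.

Midpoint: k1 = f(t_n, y_n); k2 = f(t_n + h/2, y_n + (h/2)·k1); y_{n+1} = y_n + h·k2.
t=1.000000, y=-1.300000:
  k1 = f(1.000000, -1.300000) = 4.273000
  k2 = f(1.260000, -0.189020) = 3.340918
  y ← -1.300000 + 0.52·3.340918 = 0.437277
t=1.520000, y=0.437277:
  k1 = f(1.520000, 0.437277) = 3.092239
  k2 = f(1.780000, 1.241260) = 2.593024
  y ← 0.437277 + 0.52·2.593024 = 1.785650
t=2.040000, y=1.785650:
  k1 = f(2.040000, 1.785650) = 2.459834
  k2 = f(2.300000, 2.425207) = 2.192459
  y ← 1.785650 + 0.52·2.192459 = 2.925728
y(2.56) ≈ 2.9257

2.9257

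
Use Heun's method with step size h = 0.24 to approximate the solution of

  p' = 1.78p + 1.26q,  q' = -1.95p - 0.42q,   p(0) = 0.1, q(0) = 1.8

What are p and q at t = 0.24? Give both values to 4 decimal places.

Heun on (p,q): k1 = f(t_n, state_n); k2 = f(t_n + h, state_n + h·k1); state_{n+1} = state_n + (h/2)·(k1 + k2).
0.000000: (0.100000, 1.800000)
  k1 = (2.446000, -0.951000)
  predictor → (0.687040, 1.571760)
  k2 = (3.203349, -1.999867)
  → (0.777922, 1.445896)
(p(0.24), q(0.24)) ≈ (0.7779, 1.4459)

0.7779, 1.4459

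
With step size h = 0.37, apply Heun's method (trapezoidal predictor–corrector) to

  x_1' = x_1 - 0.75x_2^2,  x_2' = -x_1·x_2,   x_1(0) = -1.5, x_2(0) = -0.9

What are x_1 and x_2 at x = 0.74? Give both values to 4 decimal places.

-5.8986, -5.3288

Heun on (x_1,x_2): k1 = f(x_n, state_n); k2 = f(x_n + h, state_n + h·k1); state_{n+1} = state_n + (h/2)·(k1 + k2).
0.000000: (-1.500000, -0.900000)
  k1 = (-2.107500, -1.350000)
  predictor → (-2.279775, -1.399500)
  k2 = (-3.748725, -3.190545)
  → (-2.583402, -1.740001)
0.370000: (-2.583402, -1.740001)
  k1 = (-4.854104, -4.495121)
  predictor → (-4.379420, -3.403196)
  k2 = (-13.065726, -14.904023)
  → (-5.898570, -5.328843)
(x_1(0.74), x_2(0.74)) ≈ (-5.8986, -5.3288)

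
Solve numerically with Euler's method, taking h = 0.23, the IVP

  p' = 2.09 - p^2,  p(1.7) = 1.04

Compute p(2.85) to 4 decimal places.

Euler: p_{n+1} = p_n + h·f(t_n, p_n).
t=1.700000, p=1.040000: f=1.008400 → p ← 1.040000 + 0.23·1.008400 = 1.271932
t=1.930000, p=1.271932: f=0.472189 → p ← 1.271932 + 0.23·0.472189 = 1.380535
t=2.160000, p=1.380535: f=0.184122 → p ← 1.380535 + 0.23·0.184122 = 1.422883
t=2.390000, p=1.422883: f=0.065403 → p ← 1.422883 + 0.23·0.065403 = 1.437926
t=2.620000, p=1.437926: f=0.022369 → p ← 1.437926 + 0.23·0.022369 = 1.443071
p(2.85) ≈ 1.4431

1.4431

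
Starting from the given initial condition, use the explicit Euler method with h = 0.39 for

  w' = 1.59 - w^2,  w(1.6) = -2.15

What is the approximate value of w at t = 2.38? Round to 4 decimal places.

-7.0442

Euler: w_{n+1} = w_n + h·f(t_n, w_n).
t=1.600000, w=-2.150000: f=-3.032500 → w ← -2.150000 + 0.39·(-3.032500) = -3.332675
t=1.990000, w=-3.332675: f=-9.516723 → w ← -3.332675 + 0.39·(-9.516723) = -7.044197
w(2.38) ≈ -7.0442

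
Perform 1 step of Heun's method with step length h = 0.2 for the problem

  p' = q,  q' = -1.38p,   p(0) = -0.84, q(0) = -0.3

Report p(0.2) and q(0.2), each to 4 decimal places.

Heun on (p,q): k1 = f(s_n, state_n); k2 = f(s_n + h, state_n + h·k1); state_{n+1} = state_n + (h/2)·(k1 + k2).
0.000000: (-0.840000, -0.300000)
  k1 = (-0.300000, 1.159200)
  predictor → (-0.900000, -0.068160)
  k2 = (-0.068160, 1.242000)
  → (-0.876816, -0.059880)
(p(0.2), q(0.2)) ≈ (-0.8768, -0.0599)

-0.8768, -0.0599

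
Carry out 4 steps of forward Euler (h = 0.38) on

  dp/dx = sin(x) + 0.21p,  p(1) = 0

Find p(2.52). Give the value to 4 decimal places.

Euler: p_{n+1} = p_n + h·f(x_n, p_n).
x=1.000000, p=0.000000: f=0.841471 → p ← 0.000000 + 0.38·0.841471 = 0.319759
x=1.380000, p=0.319759: f=1.049003 → p ← 0.319759 + 0.38·1.049003 = 0.718380
x=1.760000, p=0.718380: f=1.133014 → p ← 0.718380 + 0.38·1.133014 = 1.148925
x=2.140000, p=1.148925: f=1.083605 → p ← 1.148925 + 0.38·1.083605 = 1.560695
p(2.52) ≈ 1.5607

1.5607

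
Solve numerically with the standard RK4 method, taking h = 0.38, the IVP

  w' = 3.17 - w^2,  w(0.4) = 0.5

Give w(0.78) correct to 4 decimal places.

RK4: k1 = f(t_n, w_n); k2 = f(t_n + h/2, w_n + (h/2)·k1); k3 = f(t_n + h/2, w_n + (h/2)·k2); k4 = f(t_n + h, w_n + h·k3); w_{n+1} = w_n + (h/6)·(k1 + 2k2 + 2k3 + k4).
t=0.400000, w=0.500000:
  k1 = f(0.400000, 0.500000) = 2.920000
  k2 = f(0.590000, 1.054800) = 2.057397
  k3 = f(0.590000, 0.890905) = 2.376288
  k4 = f(0.780000, 1.402989) = 1.201621
  w ← 0.500000 + (0.38/6)·(k1 + 2k2 + 2k3 + k4) = 1.322636
w(0.78) ≈ 1.3226

1.3226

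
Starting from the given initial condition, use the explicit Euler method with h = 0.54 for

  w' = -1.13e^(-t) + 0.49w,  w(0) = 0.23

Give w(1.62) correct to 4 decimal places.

-1.1676

Euler: w_{n+1} = w_n + h·f(t_n, w_n).
t=0.000000, w=0.230000: f=-1.017300 → w ← 0.230000 + 0.54·(-1.017300) = -0.319342
t=0.540000, w=-0.319342: f=-0.814983 → w ← -0.319342 + 0.54·(-0.814983) = -0.759433
t=1.080000, w=-0.759433: f=-0.755865 → w ← -0.759433 + 0.54·(-0.755865) = -1.167600
w(1.62) ≈ -1.1676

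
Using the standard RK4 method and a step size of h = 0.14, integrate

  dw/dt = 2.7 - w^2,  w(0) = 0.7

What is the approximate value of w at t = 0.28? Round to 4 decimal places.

1.1889

RK4: k1 = f(t_n, w_n); k2 = f(t_n + h/2, w_n + (h/2)·k1); k3 = f(t_n + h/2, w_n + (h/2)·k2); k4 = f(t_n + h, w_n + h·k3); w_{n+1} = w_n + (h/6)·(k1 + 2k2 + 2k3 + k4).
t=0.000000, w=0.700000:
  k1 = f(0.000000, 0.700000) = 2.210000
  k2 = f(0.070000, 0.854700) = 1.969488
  k3 = f(0.070000, 0.837864) = 1.997984
  k4 = f(0.140000, 0.979718) = 1.740153
  w ← 0.700000 + (0.14/6)·(k1 + 2k2 + 2k3 + k4) = 0.977319
t=0.140000, w=0.977319:
  k1 = f(0.140000, 0.977319) = 1.744848
  k2 = f(0.210000, 1.099458) = 1.491192
  k3 = f(0.210000, 1.081702) = 1.529920
  k4 = f(0.280000, 1.191508) = 1.280309
  w ← 0.977319 + (0.14/6)·(k1 + 2k2 + 2k3 + k4) = 1.188891
w(0.28) ≈ 1.1889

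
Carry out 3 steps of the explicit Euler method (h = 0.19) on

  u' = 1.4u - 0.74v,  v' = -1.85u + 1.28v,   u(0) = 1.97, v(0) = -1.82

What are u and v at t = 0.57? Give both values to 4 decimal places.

5.5859, -7.1386

Euler on (u,v): u_{n+1} = u_n + h·u', v_{n+1} = v_n + h·v'.
0.000000: (1.970000, -1.820000); f=(4.104800, -5.974100) → (2.749912, -2.955079)
0.190000: (2.749912, -2.955079); f=(6.036635, -8.869838) → (3.896873, -4.640348)
0.380000: (3.896873, -4.640348); f=(8.889480, -13.148860) → (5.585874, -7.138632)
(u(0.57), v(0.57)) ≈ (5.5859, -7.1386)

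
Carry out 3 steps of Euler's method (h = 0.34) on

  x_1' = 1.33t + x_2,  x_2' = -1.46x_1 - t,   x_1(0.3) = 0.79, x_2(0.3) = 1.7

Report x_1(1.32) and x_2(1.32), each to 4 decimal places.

2.7284, -1.1850

Euler on (x_1,x_2): x_1_{n+1} = x_1_n + h·x_1', x_2_{n+1} = x_2_n + h·x_2'.
0.300000: (0.790000, 1.700000); f=(2.099000, -1.453400) → (1.503660, 1.205844)
0.640000: (1.503660, 1.205844); f=(2.057044, -2.835344) → (2.203055, 0.241827)
0.980000: (2.203055, 0.241827); f=(1.545227, -4.196460) → (2.728432, -1.184969)
(x_1(1.32), x_2(1.32)) ≈ (2.7284, -1.1850)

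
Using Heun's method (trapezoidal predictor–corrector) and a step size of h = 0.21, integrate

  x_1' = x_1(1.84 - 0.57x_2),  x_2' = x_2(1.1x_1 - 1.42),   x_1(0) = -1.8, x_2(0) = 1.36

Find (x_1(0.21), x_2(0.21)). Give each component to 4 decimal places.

-2.3755, 0.7175

Heun on (x_1,x_2): k1 = f(x_n, state_n); k2 = f(x_n + h, state_n + h·k1); state_{n+1} = state_n + (h/2)·(k1 + k2).
0.000000: (-1.800000, 1.360000)
  k1 = (-1.916640, -4.624000)
  predictor → (-2.202494, 0.388960)
  k2 = (-3.564281, -1.494674)
  → (-2.375497, 0.717539)
(x_1(0.21), x_2(0.21)) ≈ (-2.3755, 0.7175)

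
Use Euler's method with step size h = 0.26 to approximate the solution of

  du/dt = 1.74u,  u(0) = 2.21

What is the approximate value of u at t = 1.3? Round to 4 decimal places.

14.2831

Euler: u_{n+1} = u_n + h·f(t_n, u_n).
t=0.000000, u=2.210000: f=3.845400 → u ← 2.210000 + 0.26·3.845400 = 3.209804
t=0.260000, u=3.209804: f=5.585059 → u ← 3.209804 + 0.26·5.585059 = 4.661919
t=0.520000, u=4.661919: f=8.111740 → u ← 4.661919 + 0.26·8.111740 = 6.770972
t=0.780000, u=6.770972: f=11.781491 → u ← 6.770972 + 0.26·11.781491 = 9.834159
t=1.040000, u=9.834159: f=17.111437 → u ← 9.834159 + 0.26·17.111437 = 14.283133
u(1.3) ≈ 14.2831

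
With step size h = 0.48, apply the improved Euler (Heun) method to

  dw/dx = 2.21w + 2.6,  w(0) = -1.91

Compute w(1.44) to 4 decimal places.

-14.4210

Heun: k1 = f(x_n, w_n); k2 = f(x_n + h, w_n + h·k1); w_{n+1} = w_n + (h/2)·(k1 + k2).
x=0.000000, w=-1.910000:
  k1 = f(0.000000, -1.910000) = -1.621100
  k2 = f(0.480000, -2.688128) = -3.340763
  w ← -1.910000 + (0.48/2)·(-1.621100 + (-3.340763)) = -3.100847
x=0.480000, w=-3.100847:
  k1 = f(0.480000, -3.100847) = -4.252872
  k2 = f(0.960000, -5.142226) = -8.764319
  w ← -3.100847 + (0.48/2)·(-4.252872 + (-8.764319)) = -6.224973
x=0.960000, w=-6.224973:
  k1 = f(0.960000, -6.224973) = -11.157190
  k2 = f(1.440000, -11.580424) = -22.992737
  w ← -6.224973 + (0.48/2)·(-11.157190 + (-22.992737)) = -14.420955
w(1.44) ≈ -14.4210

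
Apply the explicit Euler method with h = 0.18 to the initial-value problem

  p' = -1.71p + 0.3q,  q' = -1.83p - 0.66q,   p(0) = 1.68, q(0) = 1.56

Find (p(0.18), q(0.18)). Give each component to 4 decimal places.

Euler on (p,q): p_{n+1} = p_n + h·p', q_{n+1} = q_n + h·q'.
0.000000: (1.680000, 1.560000); f=(-2.404800, -4.104000) → (1.247136, 0.821280)
(p(0.18), q(0.18)) ≈ (1.2471, 0.8213)

1.2471, 0.8213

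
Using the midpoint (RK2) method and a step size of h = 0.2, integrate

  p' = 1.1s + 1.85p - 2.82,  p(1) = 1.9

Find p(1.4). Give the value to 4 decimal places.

3.0431

Midpoint: k1 = f(s_n, p_n); k2 = f(s_n + h/2, p_n + (h/2)·k1); p_{n+1} = p_n + h·k2.
s=1.000000, p=1.900000:
  k1 = f(1.000000, 1.900000) = 1.795000
  k2 = f(1.100000, 2.079500) = 2.237075
  p ← 1.900000 + 0.2·2.237075 = 2.347415
s=1.200000, p=2.347415:
  k1 = f(1.200000, 2.347415) = 2.842718
  k2 = f(1.300000, 2.631687) = 3.478621
  p ← 2.347415 + 0.2·3.478621 = 3.043139
p(1.4) ≈ 3.0431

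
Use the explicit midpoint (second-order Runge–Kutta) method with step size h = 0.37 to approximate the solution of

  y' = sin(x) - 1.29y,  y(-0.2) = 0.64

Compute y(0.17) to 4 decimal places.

0.4194

Midpoint: k1 = f(x_n, y_n); k2 = f(x_n + h/2, y_n + (h/2)·k1); y_{n+1} = y_n + h·k2.
x=-0.200000, y=0.640000:
  k1 = f(-0.200000, 0.640000) = -1.024269
  k2 = f(-0.015000, 0.450510) = -0.596158
  y ← 0.640000 + 0.37·(-0.596158) = 0.419422
y(0.17) ≈ 0.4194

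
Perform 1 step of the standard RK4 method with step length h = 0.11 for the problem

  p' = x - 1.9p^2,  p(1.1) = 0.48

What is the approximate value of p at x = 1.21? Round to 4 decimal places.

0.5513

RK4: k1 = f(x_n, p_n); k2 = f(x_n + h/2, p_n + (h/2)·k1); k3 = f(x_n + h/2, p_n + (h/2)·k2); k4 = f(x_n + h, p_n + h·k3); p_{n+1} = p_n + (h/6)·(k1 + 2k2 + 2k3 + k4).
x=1.100000, p=0.480000:
  k1 = f(1.100000, 0.480000) = 0.662240
  k2 = f(1.155000, 0.516423) = 0.648283
  k3 = f(1.155000, 0.515656) = 0.649789
  k4 = f(1.210000, 0.551477) = 0.632159
  p ← 0.480000 + (0.11/6)·(k1 + 2k2 + 2k3 + k4) = 0.551327
p(1.21) ≈ 0.5513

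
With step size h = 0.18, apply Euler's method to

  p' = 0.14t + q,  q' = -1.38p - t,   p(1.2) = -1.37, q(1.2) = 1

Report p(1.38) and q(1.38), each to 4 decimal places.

-1.1598, 1.1243

Euler on (p,q): p_{n+1} = p_n + h·p', q_{n+1} = q_n + h·q'.
1.200000: (-1.370000, 1.000000); f=(1.168000, 0.690600) → (-1.159760, 1.124308)
(p(1.38), q(1.38)) ≈ (-1.1598, 1.1243)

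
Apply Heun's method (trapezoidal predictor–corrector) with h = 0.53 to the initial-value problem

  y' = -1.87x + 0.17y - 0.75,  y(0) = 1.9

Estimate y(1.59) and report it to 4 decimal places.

-1.4414

Heun: k1 = f(x_n, y_n); k2 = f(x_n + h, y_n + h·k1); y_{n+1} = y_n + (h/2)·(k1 + k2).
x=0.000000, y=1.900000:
  k1 = f(0.000000, 1.900000) = -0.427000
  k2 = f(0.530000, 1.673690) = -1.456573
  y ← 1.900000 + (0.53/2)·(-0.427000 + (-1.456573)) = 1.400853
x=0.530000, y=1.400853:
  k1 = f(0.530000, 1.400853) = -1.502955
  k2 = f(1.060000, 0.604287) = -2.629471
  y ← 1.400853 + (0.53/2)·(-1.502955 + (-2.629471)) = 0.305760
x=1.060000, y=0.305760:
  k1 = f(1.060000, 0.305760) = -2.680221
  k2 = f(1.590000, -1.114757) = -3.912809
  y ← 0.305760 + (0.53/2)·(-2.680221 + (-3.912809)) = -1.441392
y(1.59) ≈ -1.4414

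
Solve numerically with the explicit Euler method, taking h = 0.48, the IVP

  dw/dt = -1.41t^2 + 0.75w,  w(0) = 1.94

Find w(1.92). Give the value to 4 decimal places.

Euler: w_{n+1} = w_n + h·f(t_n, w_n).
t=0.000000, w=1.940000: f=1.455000 → w ← 1.940000 + 0.48·1.455000 = 2.638400
t=0.480000, w=2.638400: f=1.653936 → w ← 2.638400 + 0.48·1.653936 = 3.432289
t=0.960000, w=3.432289: f=1.274761 → w ← 3.432289 + 0.48·1.274761 = 4.044175
t=1.440000, w=4.044175: f=0.109355 → w ← 4.044175 + 0.48·0.109355 = 4.096665
w(1.92) ≈ 4.0967

4.0967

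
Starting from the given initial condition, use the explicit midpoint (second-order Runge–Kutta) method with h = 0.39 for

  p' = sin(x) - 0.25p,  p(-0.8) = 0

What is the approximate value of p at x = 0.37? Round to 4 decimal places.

-0.1717

Midpoint: k1 = f(x_n, p_n); k2 = f(x_n + h/2, p_n + (h/2)·k1); p_{n+1} = p_n + h·k2.
x=-0.800000, p=0.000000:
  k1 = f(-0.800000, 0.000000) = -0.717356
  k2 = f(-0.605000, -0.139884) = -0.533791
  p ← 0.000000 + 0.39·(-0.533791) = -0.208178
x=-0.410000, p=-0.208178:
  k1 = f(-0.410000, -0.208178) = -0.346565
  k2 = f(-0.215000, -0.275759) = -0.144408
  p ← -0.208178 + 0.39·(-0.144408) = -0.264498
x=-0.020000, p=-0.264498:
  k1 = f(-0.020000, -0.264498) = 0.046126
  k2 = f(0.175000, -0.255503) = 0.237984
  p ← -0.264498 + 0.39·0.237984 = -0.171684
p(0.37) ≈ -0.1717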